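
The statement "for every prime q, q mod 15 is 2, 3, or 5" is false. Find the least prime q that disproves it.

A counterexample is any prime q such that the claim fails; we check each in order.
For q = 2, 3, 5 the conclusion holds.
q = 7: 7 mod 15 = 7 — not in {2, 3, 5}.
Hence q = 7 is a counterexample.

q = 7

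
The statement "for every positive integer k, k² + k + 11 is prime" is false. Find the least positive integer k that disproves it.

k = 10

A counterexample is any positive integer k such that k² + k + 11 is not prime; we check each in order.
The first 9 eligible values, up to k = 9, all satisfy the conclusion.
k = 10: k² + k + 11 = 121 = 11 × 11, composite.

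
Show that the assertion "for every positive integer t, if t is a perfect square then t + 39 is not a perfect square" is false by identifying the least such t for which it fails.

t = 25

Check each positive integer t in order until t is a perfect square but t + 39 is a perfect square.
t = 1: 1 + 39 = 40, not a perfect square.
t = 4: 4 + 39 = 43, not a perfect square.
t = 9: 9 + 39 = 48, not a perfect square.
t = 16: 16 + 39 = 55, not a perfect square.
t = 25: 25 = 5² and 25 + 39 = 64 = 8².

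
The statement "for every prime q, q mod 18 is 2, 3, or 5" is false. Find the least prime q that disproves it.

We need the least prime q for which the claim fails.
For q = 2, 3, 5 the conclusion holds.
q = 7: 7 mod 18 = 7 — not in {2, 3, 5}.
Thus q = 7 disproves the claim, and no smaller q works.

q = 7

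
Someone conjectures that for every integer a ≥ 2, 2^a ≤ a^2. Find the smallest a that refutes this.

A counterexample is any integer a ≥ 2 such that 2^a > a^2; we check each in order.
a = 2: 2^a = 4 and a^2 = 4, so 4 ≤ 4.
a = 3: 2^a = 8 and a^2 = 9, so 8 ≤ 9.
a = 4: 2^a = 16 and a^2 = 16, so 16 ≤ 16.
a = 5: 2^a = 32 and a^2 = 25, so 32 > 25.
Hence a = 5 is a counterexample.

a = 5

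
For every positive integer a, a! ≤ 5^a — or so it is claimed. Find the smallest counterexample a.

a = 12

Check each positive integer a in order until a! > 5^a.
For a = 1, 2, 3, 4, …, 9, 10, 11 the conclusion holds.
a = 12: a! = 479001600 and 5^a = 244140625, so 479001600 > 244140625.
Thus a = 12 disproves the claim, and no smaller a works.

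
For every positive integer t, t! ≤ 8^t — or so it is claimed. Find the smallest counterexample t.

Check each positive integer t in order until t! > 8^t.
The first 19 eligible values, up to t = 19, all satisfy the conclusion.
t = 20: t! = 2432902008176640000 and 8^t = 1152921504606846976, so 2432902008176640000 > 1152921504606846976.
So t = 20 is the smallest counterexample.

t = 20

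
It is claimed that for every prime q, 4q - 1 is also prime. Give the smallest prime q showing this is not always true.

q = 7

For q = 2, 3, 5 the conclusion holds.
q = 7: 4q - 1 = 27 = 3 × 9, not prime.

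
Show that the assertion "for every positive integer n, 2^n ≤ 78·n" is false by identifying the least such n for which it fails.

A counterexample is any positive integer n such that 2^n > 78·n; we check each in order.
For n = 1, 2, 3, 4, 5, 6, 7, 8, 9 the conclusion holds.
n = 10: 2^n = 1024 and 78·n = 780, so 1024 > 780.

n = 10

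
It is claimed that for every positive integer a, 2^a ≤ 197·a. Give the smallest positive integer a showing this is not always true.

For a = 1, 2, 3, 4, …, 9, 10, 11 the conclusion holds.
a = 12: 2^a = 4096 and 197·a = 2364, so 4096 > 2364.

a = 12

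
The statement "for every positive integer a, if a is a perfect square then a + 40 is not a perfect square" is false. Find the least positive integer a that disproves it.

a = 9

A counterexample is any positive integer a such that a is a perfect square but a + 40 is a perfect square; we check each in order.
For a = 1, 4 the conclusion holds.
a = 9: 9 = 3² and 9 + 40 = 49 = 7².
Hence a = 9 is a counterexample.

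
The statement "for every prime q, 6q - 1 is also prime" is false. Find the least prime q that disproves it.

q = 2: 6q - 1 = 11, prime.
q = 3: 6q - 1 = 17, prime.
q = 5: 6q - 1 = 29, prime.
q = 7: 6q - 1 = 41, prime.
q = 11: 6q - 1 = 65 = 5 × 13, not prime.
Hence q = 11 is a counterexample.

q = 11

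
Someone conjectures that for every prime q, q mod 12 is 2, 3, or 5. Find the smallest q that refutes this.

We need the least prime q for which the claim fails.
For q = 2, 3, 5 the conclusion holds.
q = 7: 7 mod 12 = 7 — not in {2, 3, 5}.
Thus q = 7 disproves the claim, and no smaller q works.

q = 7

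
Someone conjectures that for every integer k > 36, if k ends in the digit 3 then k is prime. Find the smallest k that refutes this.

k = 63

k = 43: 43 ends in 3 and is prime.
k = 53: 53 ends in 3 and is prime.
k = 63: 63 ends in 3; 63 = 3 × 21, composite.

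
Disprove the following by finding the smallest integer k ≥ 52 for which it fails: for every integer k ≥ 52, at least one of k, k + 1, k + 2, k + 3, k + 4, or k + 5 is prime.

Check each integer k ≥ 52 in order until k, k + 1, k + 2, k + 3, k + 4, k + 5 are all composite.
For k = 52, 53, 54, 55, …, 87, 88, 89 the conclusion holds.
k = 90: 90 = 2 × 45; 91 = 7 × 13; 92 = 2 × 46; 93 = 3 × 31; 94 = 2 × 47; 95 = 5 × 19 — all composite.
Hence k = 90 is a counterexample.

k = 90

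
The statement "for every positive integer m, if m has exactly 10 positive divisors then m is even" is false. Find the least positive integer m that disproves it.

Check each positive integer m in order until m has exactly 10 positive divisors but m is odd.
The first 9 eligible values, up to m = 368, all satisfy the conclusion.
m = 405: divisors of 405: 10 divisors; 405 is odd.

m = 405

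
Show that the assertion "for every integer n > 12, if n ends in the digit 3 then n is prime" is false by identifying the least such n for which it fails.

n = 33

Check each integer n > 12 in order until n ends in the digit 3 but n is not prime.
For n = 13, 23 the conclusion holds.
n = 33: 33 ends in 3; 33 = 3 × 11, composite.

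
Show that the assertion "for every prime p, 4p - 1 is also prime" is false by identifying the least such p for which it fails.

We need the least prime p for which 4p - 1 is not prime.
For p = 2, 3, 5 the conclusion holds.
p = 7: 4p - 1 = 27 = 3 × 9, not prime.
Thus p = 7 disproves the claim, and no smaller p works.

p = 7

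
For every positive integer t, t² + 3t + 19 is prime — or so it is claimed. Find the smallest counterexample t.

The first 14 eligible values, up to t = 14, all satisfy the conclusion.
t = 15: t² + 3t + 19 = 289 = 17 × 17, composite.

t = 15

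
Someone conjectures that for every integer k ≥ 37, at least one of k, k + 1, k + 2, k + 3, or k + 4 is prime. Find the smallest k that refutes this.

A counterexample is any integer k ≥ 37 such that k, k + 1, k + 2, k + 3, k + 4 are all composite; we check each in order.
The first 11 eligible values, up to k = 47, all satisfy the conclusion.
k = 48: 48 = 2 × 24; 49 = 7 × 7; 50 = 2 × 25; 51 = 3 × 17; 52 = 2 × 26 — all composite.
So k = 48 is the smallest counterexample.

k = 48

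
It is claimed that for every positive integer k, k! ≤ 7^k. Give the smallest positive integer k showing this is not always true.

A counterexample is any positive integer k such that k! > 7^k; we check each in order.
For k = 1, 2, 3, 4, …, 14, 15, 16 the conclusion holds.
k = 17: k! = 355687428096000 and 7^k = 232630513987207, so 355687428096000 > 232630513987207.
So k = 17 is the smallest counterexample.

k = 17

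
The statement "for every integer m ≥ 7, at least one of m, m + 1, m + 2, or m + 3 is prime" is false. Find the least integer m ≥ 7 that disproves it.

For m = 7, 8, 9, 10, …, 21, 22, 23 the conclusion holds.
m = 24: 24 = 2 × 12; 25 = 5 × 5; 26 = 2 × 13; 27 = 3 × 9 — all composite.

m = 24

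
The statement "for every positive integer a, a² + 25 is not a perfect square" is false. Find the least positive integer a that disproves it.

a = 12

A counterexample is any positive integer a such that a² + 25 is a perfect square; we check each in order.
For a = 1, 2, 3, 4, …, 9, 10, 11 the conclusion holds.
a = 12: 12² + 25 = 169 = 13², a perfect square.
Hence a = 12 is a counterexample.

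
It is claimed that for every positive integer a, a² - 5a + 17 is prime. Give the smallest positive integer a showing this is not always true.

The first 12 eligible values, up to a = 12, all satisfy the conclusion.
a = 13: a² - 5a + 17 = 121 = 11 × 11, composite.
Hence a = 13 is a counterexample.

a = 13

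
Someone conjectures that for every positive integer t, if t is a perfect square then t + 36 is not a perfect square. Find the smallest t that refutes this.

t = 64

A counterexample is any positive integer t such that t is a perfect square but t + 36 is a perfect square; we check each in order.
The first 7 eligible values, up to t = 49, all satisfy the conclusion.
t = 64: 64 = 8² and 64 + 36 = 100 = 10².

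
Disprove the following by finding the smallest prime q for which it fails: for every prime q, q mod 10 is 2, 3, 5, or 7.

The first 4 eligible values, up to q = 7, all satisfy the conclusion.
q = 11: 11 mod 10 = 1 — not in {2, 3, 5, 7}.

q = 11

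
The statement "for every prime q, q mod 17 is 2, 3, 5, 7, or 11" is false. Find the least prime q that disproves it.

q = 13

The first 5 eligible values, up to q = 11, all satisfy the conclusion.
q = 13: 13 mod 17 = 13 — not in {2, 3, 5, 7, 11}.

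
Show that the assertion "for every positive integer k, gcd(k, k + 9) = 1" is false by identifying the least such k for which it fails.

k = 3

Check each positive integer k in order until gcd(k, k + 9) > 1.
For k = 1, 2 the conclusion holds.
k = 3: gcd(3, 12) = 3.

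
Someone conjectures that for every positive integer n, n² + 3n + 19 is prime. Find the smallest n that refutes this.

Check each positive integer n in order until n² + 3n + 19 is not prime.
For n = 1, 2, 3, 4, …, 12, 13, 14 the conclusion holds.
n = 15: n² + 3n + 19 = 289 = 17 × 17, composite.

n = 15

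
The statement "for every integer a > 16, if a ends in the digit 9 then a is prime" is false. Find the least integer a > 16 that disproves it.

a = 39

Check each integer a > 16 in order until a ends in the digit 9 but a is not prime.
a = 19: 19 ends in 9 and is prime.
a = 29: 29 ends in 9 and is prime.
a = 39: 39 ends in 9; 39 = 3 × 13, composite.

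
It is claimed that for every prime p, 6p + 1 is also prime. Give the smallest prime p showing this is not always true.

p = 19

A counterexample is any prime p such that 6p + 1 is not prime; we check each in order.
The first 7 eligible values, up to p = 17, all satisfy the conclusion.
p = 19: 6p + 1 = 115 = 5 × 23, not prime.
Hence p = 19 is a counterexample.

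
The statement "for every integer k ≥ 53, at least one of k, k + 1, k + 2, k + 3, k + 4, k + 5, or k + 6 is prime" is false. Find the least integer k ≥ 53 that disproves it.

A counterexample is any integer k ≥ 53 such that k, k + 1, k + 2, k + 3, k + 4, k + 5, k + 6 are all composite; we check each in order.
For k = 53, 54, 55, 56, …, 87, 88, 89 the conclusion holds.
k = 90: 90 = 2 × 45; 91 = 7 × 13; 92 = 2 × 46; 93 = 3 × 31; 94 = 2 × 47; 95 = 5 × 19; 96 = 2 × 48 — all composite.
Hence k = 90 is a counterexample.

k = 90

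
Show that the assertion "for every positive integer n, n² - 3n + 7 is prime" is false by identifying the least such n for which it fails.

n = 6

The first 5 eligible values, up to n = 5, all satisfy the conclusion.
n = 6: n² - 3n + 7 = 25 = 5 × 5, composite.
Hence n = 6 is a counterexample.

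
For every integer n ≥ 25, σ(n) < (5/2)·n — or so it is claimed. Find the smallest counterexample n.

n = 36

For n = 25, 26, 27, 28, …, 33, 34, 35 the conclusion holds.
n = 36: σ(36) = 91; 91 ≥ 90.
So n = 36 is the smallest counterexample.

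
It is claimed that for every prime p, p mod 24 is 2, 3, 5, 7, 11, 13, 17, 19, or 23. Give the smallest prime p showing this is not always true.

For p = 2, 3, 5, 7, …, 61, 67, 71 the conclusion holds.
p = 73: 73 mod 24 = 1 — not in {2, 3, 5, 7, 11, 13, 17, 19, 23}.
Hence p = 73 is a counterexample.

p = 73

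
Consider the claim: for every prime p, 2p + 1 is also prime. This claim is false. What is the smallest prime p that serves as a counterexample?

p = 7

p = 2: 2p + 1 = 5, prime.
p = 3: 2p + 1 = 7, prime.
p = 5: 2p + 1 = 11, prime.
p = 7: 2p + 1 = 15 = 3 × 5, not prime.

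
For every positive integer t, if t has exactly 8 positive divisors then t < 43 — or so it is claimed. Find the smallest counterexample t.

t = 54

t = 24: τ(24) = 8; 24 < 43.
t = 30: τ(30) = 8; 30 < 43.
t = 40: τ(40) = 8; 40 < 43.
t = 42: τ(42) = 8; 42 < 43.
t = 54: τ(54) = 8; 54 ≥ 43.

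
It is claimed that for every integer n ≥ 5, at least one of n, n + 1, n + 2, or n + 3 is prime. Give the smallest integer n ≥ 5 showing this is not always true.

n = 24

Check each integer n ≥ 5 in order until n, n + 1, n + 2, n + 3 are all composite.
The first 19 eligible values, up to n = 23, all satisfy the conclusion.
n = 24: 24 = 2 × 12; 25 = 5 × 5; 26 = 2 × 13; 27 = 3 × 9 — all composite.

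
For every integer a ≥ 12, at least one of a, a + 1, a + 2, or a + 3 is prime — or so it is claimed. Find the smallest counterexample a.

a = 24

We need the least integer a ≥ 12 for which a, a + 1, a + 2, a + 3 are all composite.
For a = 12, 13, 14, 15, …, 21, 22, 23 the conclusion holds.
a = 24: 24 = 2 × 12; 25 = 5 × 5; 26 = 2 × 13; 27 = 3 × 9 — all composite.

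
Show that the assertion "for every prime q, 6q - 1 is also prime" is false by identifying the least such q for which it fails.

q = 2: 6q - 1 = 11, prime.
q = 3: 6q - 1 = 17, prime.
q = 5: 6q - 1 = 29, prime.
q = 7: 6q - 1 = 41, prime.
q = 11: 6q - 1 = 65 = 5 × 13, not prime.
Thus q = 11 disproves the claim, and no smaller q works.

q = 11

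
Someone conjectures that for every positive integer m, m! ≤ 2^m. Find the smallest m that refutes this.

Check each positive integer m in order until m! > 2^m.
For m = 1, 2, 3 the conclusion holds.
m = 4: m! = 24 and 2^m = 16, so 24 > 16.
Thus m = 4 disproves the claim, and no smaller m works.

m = 4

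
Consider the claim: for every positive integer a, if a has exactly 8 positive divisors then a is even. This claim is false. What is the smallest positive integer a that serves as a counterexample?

a = 105

We need the least positive integer a for which a has exactly 8 positive divisors but a is odd.
The first 12 eligible values, up to a = 104, all satisfy the conclusion.
a = 105: divisors of 105: 1, 3, 5, 7, 15, 21, 35, 105; 105 is odd.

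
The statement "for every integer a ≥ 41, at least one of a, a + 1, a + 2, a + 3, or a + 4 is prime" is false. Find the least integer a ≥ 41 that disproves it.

A counterexample is any integer a ≥ 41 such that a, a + 1, a + 2, a + 3, a + 4 are all composite; we check each in order.
The first 7 eligible values, up to a = 47, all satisfy the conclusion.
a = 48: 48 = 2 × 24; 49 = 7 × 7; 50 = 2 × 25; 51 = 3 × 17; 52 = 2 × 26 — all composite.
Thus a = 48 disproves the claim, and no smaller a works.

a = 48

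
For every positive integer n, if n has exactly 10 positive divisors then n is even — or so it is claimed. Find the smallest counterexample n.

n = 405

We need the least positive integer n for which n has exactly 10 positive divisors but n is odd.
For n = 48, 80, 112, 162, 176, 208, 272, 304, 368 the conclusion holds.
n = 405: divisors of 405: 10 divisors; 405 is odd.
So n = 405 is the smallest counterexample.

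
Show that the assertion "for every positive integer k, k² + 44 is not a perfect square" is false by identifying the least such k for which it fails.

k = 10

Check each positive integer k in order until k² + 44 is a perfect square.
The first 9 eligible values, up to k = 9, all satisfy the conclusion.
k = 10: 10² + 44 = 144 = 12², a perfect square.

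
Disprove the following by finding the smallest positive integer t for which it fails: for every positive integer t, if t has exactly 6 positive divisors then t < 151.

t = 153

Check each positive integer t in order until t has exactly 6 positive divisors but the claim fails.
The first 21 eligible values, up to t = 148, all satisfy the conclusion.
t = 153: τ(153) = 6; 153 ≥ 151.
Thus t = 153 disproves the claim, and no smaller t works.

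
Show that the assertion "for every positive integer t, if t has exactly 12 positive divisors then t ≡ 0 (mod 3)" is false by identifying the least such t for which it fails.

We need the least positive integer t for which t has exactly 12 positive divisors but the claim fails.
The first 8 eligible values, up to t = 132, all satisfy the conclusion.
t = 140: τ(140) = 12; 140 ≡ 2 (mod 3).
Thus t = 140 disproves the claim, and no smaller t works.

t = 140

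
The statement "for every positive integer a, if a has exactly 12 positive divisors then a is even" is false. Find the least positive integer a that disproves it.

For a = 60, 72, 84, 90, …, 294, 306, 308 the conclusion holds.
a = 315: divisors of 315: 12 divisors; 315 is odd.
So a = 315 is the smallest counterexample.

a = 315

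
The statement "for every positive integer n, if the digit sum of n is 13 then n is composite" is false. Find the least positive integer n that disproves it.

n = 67

Check each positive integer n in order until the digit sum of n is 13 but n is prime.
n = 49: digit sum 13; 49 is composite.
n = 58: digit sum 13; 58 is composite.
n = 67: digit sum 13; 67 is prime, not composite.
So n = 67 is the smallest counterexample.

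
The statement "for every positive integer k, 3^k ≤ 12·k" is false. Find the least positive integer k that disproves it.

Check each positive integer k in order until 3^k > 12·k.
k = 1: 3^k = 3 and 12·k = 12, so 3 ≤ 12.
k = 2: 3^k = 9 and 12·k = 24, so 9 ≤ 24.
k = 3: 3^k = 27 and 12·k = 36, so 27 ≤ 36.
k = 4: 3^k = 81 and 12·k = 48, so 81 > 48.

k = 4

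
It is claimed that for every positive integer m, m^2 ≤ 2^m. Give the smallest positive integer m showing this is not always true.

We need the least positive integer m for which m^2 > 2^m.
For m = 1, 2 the conclusion holds.
m = 3: m^2 = 9 and 2^m = 8, so 9 > 8.

m = 3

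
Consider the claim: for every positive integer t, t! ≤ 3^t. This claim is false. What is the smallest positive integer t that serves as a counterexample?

t = 7

Check each positive integer t in order until t! > 3^t.
For t = 1, 2, 3, 4, 5, 6 the conclusion holds.
t = 7: t! = 5040 and 3^t = 2187, so 5040 > 2187.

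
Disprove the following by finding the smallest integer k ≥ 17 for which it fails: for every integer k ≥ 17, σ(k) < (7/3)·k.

For k = 17, 18, 19, 20, 21, 22, 23 the conclusion holds.
k = 24: σ(24) = 60; 60 ≥ 56.
So k = 24 is the smallest counterexample.

k = 24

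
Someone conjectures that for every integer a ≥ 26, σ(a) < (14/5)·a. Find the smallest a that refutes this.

a = 60

For a = 26, 27, 28, 29, …, 57, 58, 59 the conclusion holds.
a = 60: σ(60) = 168; 168 ≥ 168.
So a = 60 is the smallest counterexample.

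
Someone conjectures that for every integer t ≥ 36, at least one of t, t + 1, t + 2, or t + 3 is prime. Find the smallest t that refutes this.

For t = 36, 37, 38, 39, …, 45, 46, 47 the conclusion holds.
t = 48: 48 = 2 × 24; 49 = 7 × 7; 50 = 2 × 25; 51 = 3 × 17 — all composite.

t = 48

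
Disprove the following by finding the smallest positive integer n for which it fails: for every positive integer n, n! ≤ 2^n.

A counterexample is any positive integer n such that n! > 2^n; we check each in order.
For n = 1, 2, 3 the conclusion holds.
n = 4: n! = 24 and 2^n = 16, so 24 > 16.
Thus n = 4 disproves the claim, and no smaller n works.

n = 4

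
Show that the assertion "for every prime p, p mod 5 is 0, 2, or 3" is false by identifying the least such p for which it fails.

p = 11

A counterexample is any prime p such that the claim fails; we check each in order.
p = 2: 2 mod 5 = 2.
p = 3: 3 mod 5 = 3.
p = 5: 5 mod 5 = 0.
p = 7: 7 mod 5 = 2.
p = 11: 11 mod 5 = 1 — not in {0, 2, 3}.
So p = 11 is the smallest counterexample.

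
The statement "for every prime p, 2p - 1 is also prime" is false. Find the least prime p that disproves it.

p = 5

For p = 2, 3 the conclusion holds.
p = 5: 2p - 1 = 9 = 3 × 3, not prime.
Thus p = 5 disproves the claim, and no smaller p works.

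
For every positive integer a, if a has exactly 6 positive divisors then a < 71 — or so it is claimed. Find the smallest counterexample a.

A counterexample is any positive integer a such that a has exactly 6 positive divisors but the claim fails; we check each in order.
For a = 12, 18, 20, 28, …, 52, 63, 68 the conclusion holds.
a = 75: τ(75) = 6; 75 ≥ 71.

a = 75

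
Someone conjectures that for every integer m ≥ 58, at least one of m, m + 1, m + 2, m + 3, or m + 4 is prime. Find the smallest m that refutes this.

m = 62

For m = 58, 59, 60, 61 the conclusion holds.
m = 62: 62 = 2 × 31; 63 = 3 × 21; 64 = 2 × 32; 65 = 5 × 13; 66 = 2 × 33 — all composite.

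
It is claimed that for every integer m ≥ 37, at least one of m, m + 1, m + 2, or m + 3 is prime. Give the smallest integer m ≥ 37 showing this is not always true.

For m = 37, 38, 39, 40, …, 45, 46, 47 the conclusion holds.
m = 48: 48 = 2 × 24; 49 = 7 × 7; 50 = 2 × 25; 51 = 3 × 17 — all composite.
Thus m = 48 disproves the claim, and no smaller m works.

m = 48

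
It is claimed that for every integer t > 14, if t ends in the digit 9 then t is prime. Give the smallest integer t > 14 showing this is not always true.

t = 39

Check each integer t > 14 in order until t ends in the digit 9 but t is not prime.
For t = 19, 29 the conclusion holds.
t = 39: 39 ends in 9; 39 = 3 × 13, composite.
Hence t = 39 is a counterexample.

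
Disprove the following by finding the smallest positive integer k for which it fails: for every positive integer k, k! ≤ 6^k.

Check each positive integer k in order until k! > 6^k.
The first 13 eligible values, up to k = 13, all satisfy the conclusion.
k = 14: k! = 87178291200 and 6^k = 78364164096, so 87178291200 > 78364164096.
Hence k = 14 is a counterexample.

k = 14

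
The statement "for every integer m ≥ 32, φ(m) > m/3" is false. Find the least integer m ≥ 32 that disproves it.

m = 36

For m = 32, 33, 34, 35 the conclusion holds.
m = 36: φ(36) = 12 and 36/3 = 12, so φ(36) ≤ 36/3.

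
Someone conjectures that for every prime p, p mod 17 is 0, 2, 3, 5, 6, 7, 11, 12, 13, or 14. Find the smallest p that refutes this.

p = 43

A counterexample is any prime p such that the claim fails; we check each in order.
The first 13 eligible values, up to p = 41, all satisfy the conclusion.
p = 43: 43 mod 17 = 9 — not in {0, 2, 3, 5, 6, 7, 11, 12, 13, 14}.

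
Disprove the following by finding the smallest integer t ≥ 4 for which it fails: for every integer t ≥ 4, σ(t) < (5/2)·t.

Check each integer t ≥ 4 in order until the claim fails.
The first 20 eligible values, up to t = 23, all satisfy the conclusion.
t = 24: σ(24) = 60; 60 ≥ 60.

t = 24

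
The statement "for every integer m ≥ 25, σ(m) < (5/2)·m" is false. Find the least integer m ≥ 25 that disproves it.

m = 36

We need the least integer m ≥ 25 for which the claim fails.
The first 11 eligible values, up to m = 35, all satisfy the conclusion.
m = 36: σ(36) = 91; 91 ≥ 90.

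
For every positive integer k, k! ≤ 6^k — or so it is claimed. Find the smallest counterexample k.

k = 14

We need the least positive integer k for which k! > 6^k.
The first 13 eligible values, up to k = 13, all satisfy the conclusion.
k = 14: k! = 87178291200 and 6^k = 78364164096, so 87178291200 > 78364164096.
Hence k = 14 is a counterexample.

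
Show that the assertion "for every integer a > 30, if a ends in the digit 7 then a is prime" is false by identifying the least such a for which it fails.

a = 57

Check each integer a > 30 in order until a ends in the digit 7 but a is not prime.
a = 37: 37 ends in 7 and is prime.
a = 47: 47 ends in 7 and is prime.
a = 57: 57 ends in 7; 57 = 3 × 19, composite.
Hence a = 57 is a counterexample.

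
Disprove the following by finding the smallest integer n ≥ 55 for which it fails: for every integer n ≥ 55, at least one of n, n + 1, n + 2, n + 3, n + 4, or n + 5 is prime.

A counterexample is any integer n ≥ 55 such that n, n + 1, n + 2, n + 3, n + 4, n + 5 are all composite; we check each in order.
For n = 55, 56, 57, 58, …, 87, 88, 89 the conclusion holds.
n = 90: 90 = 2 × 45; 91 = 7 × 13; 92 = 2 × 46; 93 = 3 × 31; 94 = 2 × 47; 95 = 5 × 19 — all composite.
Hence n = 90 is a counterexample.

n = 90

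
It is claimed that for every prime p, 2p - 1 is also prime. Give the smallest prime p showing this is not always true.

A counterexample is any prime p such that 2p - 1 is not prime; we check each in order.
For p = 2, 3 the conclusion holds.
p = 5: 2p - 1 = 9 = 3 × 3, not prime.
Hence p = 5 is a counterexample.

p = 5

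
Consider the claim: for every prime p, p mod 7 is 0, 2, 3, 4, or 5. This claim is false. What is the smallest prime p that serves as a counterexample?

p = 13

We need the least prime p for which the claim fails.
For p = 2, 3, 5, 7, 11 the conclusion holds.
p = 13: 13 mod 7 = 6 — not in {0, 2, 3, 4, 5}.
Thus p = 13 disproves the claim, and no smaller p works.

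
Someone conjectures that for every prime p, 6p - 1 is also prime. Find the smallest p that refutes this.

p = 11

The first 4 eligible values, up to p = 7, all satisfy the conclusion.
p = 11: 6p - 1 = 65 = 5 × 13, not prime.
So p = 11 is the smallest counterexample.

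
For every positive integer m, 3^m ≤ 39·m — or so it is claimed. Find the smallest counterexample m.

m = 5

We need the least positive integer m for which 3^m > 39·m.
For m = 1, 2, 3, 4 the conclusion holds.
m = 5: 3^m = 243 and 39·m = 195, so 243 > 195.
Thus m = 5 disproves the claim, and no smaller m works.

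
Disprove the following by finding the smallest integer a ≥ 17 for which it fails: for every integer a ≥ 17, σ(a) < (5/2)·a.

For a = 17, 18, 19, 20, 21, 22, 23 the conclusion holds.
a = 24: σ(24) = 60; 60 ≥ 60.
Hence a = 24 is a counterexample.

a = 24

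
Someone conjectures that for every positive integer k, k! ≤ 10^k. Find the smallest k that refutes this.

k = 25

We need the least positive integer k for which k! > 10^k.
For k = 1, 2, 3, 4, …, 22, 23, 24 the conclusion holds.
k = 25: k! = 15511210043330985984000000 and 10^k = 10000000000000000000000000, so 15511210043330985984000000 > 10000000000000000000000000.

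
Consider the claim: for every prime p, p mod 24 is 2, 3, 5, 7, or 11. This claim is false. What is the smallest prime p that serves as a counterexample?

p = 13

Check each prime p in order until the claim fails.
For p = 2, 3, 5, 7, 11 the conclusion holds.
p = 13: 13 mod 24 = 13 — not in {2, 3, 5, 7, 11}.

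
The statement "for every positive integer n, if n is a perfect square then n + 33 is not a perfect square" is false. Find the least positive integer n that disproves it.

n = 16

Check each positive integer n in order until n is a perfect square but n + 33 is a perfect square.
n = 1: 1 + 33 = 34, not a perfect square.
n = 4: 4 + 33 = 37, not a perfect square.
n = 9: 9 + 33 = 42, not a perfect square.
n = 16: 16 = 4² and 16 + 33 = 49 = 7².
Hence n = 16 is a counterexample.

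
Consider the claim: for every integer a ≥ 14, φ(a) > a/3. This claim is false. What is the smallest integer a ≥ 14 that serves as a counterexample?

Check each integer a ≥ 14 in order until the claim fails.
For a = 14, 15, 16, 17 the conclusion holds.
a = 18: φ(18) = 6 and 18/3 = 6, so φ(18) ≤ 18/3.
Hence a = 18 is a counterexample.

a = 18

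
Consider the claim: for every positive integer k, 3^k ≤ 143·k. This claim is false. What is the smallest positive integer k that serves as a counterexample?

k = 7

We need the least positive integer k for which 3^k > 143·k.
k = 1: 3^k = 3 and 143·k = 143, so 3 ≤ 143.
k = 2: 3^k = 9 and 143·k = 286, so 9 ≤ 286.
k = 3: 3^k = 27 and 143·k = 429, so 27 ≤ 429.
k = 4: 3^k = 81 and 143·k = 572, so 81 ≤ 572.
k = 5: 3^k = 243 and 143·k = 715, so 243 ≤ 715.
k = 6: 3^k = 729 and 143·k = 858, so 729 ≤ 858.
k = 7: 3^k = 2187 and 143·k = 1001, so 2187 > 1001.
So k = 7 is the smallest counterexample.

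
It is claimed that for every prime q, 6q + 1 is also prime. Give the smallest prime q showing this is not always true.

q = 19

We need the least prime q for which 6q + 1 is not prime.
The first 7 eligible values, up to q = 17, all satisfy the conclusion.
q = 19: 6q + 1 = 115 = 5 × 23, not prime.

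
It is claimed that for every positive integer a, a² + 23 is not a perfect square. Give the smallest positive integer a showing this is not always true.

a = 11

For a = 1, 2, 3, 4, 5, 6, 7, 8, 9, 10 the conclusion holds.
a = 11: 11² + 23 = 144 = 12², a perfect square.
So a = 11 is the smallest counterexample.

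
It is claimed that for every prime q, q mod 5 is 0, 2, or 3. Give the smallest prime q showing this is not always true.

q = 11

A counterexample is any prime q such that the claim fails; we check each in order.
The first 4 eligible values, up to q = 7, all satisfy the conclusion.
q = 11: 11 mod 5 = 1 — not in {0, 2, 3}.
Hence q = 11 is a counterexample.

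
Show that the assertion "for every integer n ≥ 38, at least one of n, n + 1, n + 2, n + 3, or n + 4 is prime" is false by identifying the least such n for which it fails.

n = 48

For n = 38, 39, 40, 41, 42, 43, 44, 45, 46, 47 the conclusion holds.
n = 48: 48 = 2 × 24; 49 = 7 × 7; 50 = 2 × 25; 51 = 3 × 17; 52 = 2 × 26 — all composite.
Thus n = 48 disproves the claim, and no smaller n works.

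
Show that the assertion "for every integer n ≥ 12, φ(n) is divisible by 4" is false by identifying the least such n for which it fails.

For n = 12, 13 the conclusion holds.
n = 14: φ(14) = 6; 6 mod 4 = 2.

n = 14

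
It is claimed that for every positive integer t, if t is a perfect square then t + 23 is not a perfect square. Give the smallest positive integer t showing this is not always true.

t = 121

Check each positive integer t in order until t is a perfect square but t + 23 is a perfect square.
For t = 1, 4, 9, 16, 25, 36, 49, 64, 81, 100 the conclusion holds.
t = 121: 121 = 11² and 121 + 23 = 144 = 12².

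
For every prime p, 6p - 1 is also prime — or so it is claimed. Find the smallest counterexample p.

We need the least prime p for which 6p - 1 is not prime.
p = 2: 6p - 1 = 11, prime.
p = 3: 6p - 1 = 17, prime.
p = 5: 6p - 1 = 29, prime.
p = 7: 6p - 1 = 41, prime.
p = 11: 6p - 1 = 65 = 5 × 13, not prime.
Hence p = 11 is a counterexample.

p = 11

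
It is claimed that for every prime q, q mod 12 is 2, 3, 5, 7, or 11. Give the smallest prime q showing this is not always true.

q = 13

A counterexample is any prime q such that the claim fails; we check each in order.
q = 2: 2 mod 12 = 2.
q = 3: 3 mod 12 = 3.
q = 5: 5 mod 12 = 5.
q = 7: 7 mod 12 = 7.
q = 11: 11 mod 12 = 11.
q = 13: 13 mod 12 = 1 — not in {2, 3, 5, 7, 11}.
So q = 13 is the smallest counterexample.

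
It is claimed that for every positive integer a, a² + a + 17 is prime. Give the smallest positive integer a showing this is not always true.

a = 16

We need the least positive integer a for which a² + a + 17 is not prime.
For a = 1, 2, 3, 4, …, 13, 14, 15 the conclusion holds.
a = 16: a² + a + 17 = 289 = 17 × 17, composite.
So a = 16 is the smallest counterexample.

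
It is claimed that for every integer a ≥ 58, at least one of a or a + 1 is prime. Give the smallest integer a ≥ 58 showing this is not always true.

A counterexample is any integer a ≥ 58 such that a, a + 1 are both composite; we check each in order.
a = 58: 59 is prime.
a = 59: 59 is prime.
a = 60: 61 is prime.
a = 61: 61 is prime.
a = 62: 62 = 2 × 31; 63 = 3 × 21 — both composite.
Hence a = 62 is a counterexample.

a = 62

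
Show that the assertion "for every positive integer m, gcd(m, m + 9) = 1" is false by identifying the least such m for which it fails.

Check each positive integer m in order until gcd(m, m + 9) > 1.
m = 1: gcd(1, 10) = 1.
m = 2: gcd(2, 11) = 1.
m = 3: gcd(3, 12) = 3.
Thus m = 3 disproves the claim, and no smaller m works.

m = 3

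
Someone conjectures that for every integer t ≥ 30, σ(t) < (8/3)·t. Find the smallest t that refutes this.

t = 60

We need the least integer t ≥ 30 for which the claim fails.
The first 30 eligible values, up to t = 59, all satisfy the conclusion.
t = 60: σ(60) = 168; 168 ≥ 160.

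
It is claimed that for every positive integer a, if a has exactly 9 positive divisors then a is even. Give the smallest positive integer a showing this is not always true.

Check each positive integer a in order until a has exactly 9 positive divisors but a is odd.
a = 36: divisors of 36: 9 divisors; 36 is even.
a = 100: divisors of 100: 9 divisors; 100 is even.
a = 196: divisors of 196: 9 divisors; 196 is even.
a = 225: divisors of 225: 9 divisors; 225 is odd.
So a = 225 is the smallest counterexample.

a = 225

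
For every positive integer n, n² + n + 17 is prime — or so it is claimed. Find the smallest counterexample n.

We need the least positive integer n for which n² + n + 17 is not prime.
For n = 1, 2, 3, 4, …, 13, 14, 15 the conclusion holds.
n = 16: n² + n + 17 = 289 = 17 × 17, composite.

n = 16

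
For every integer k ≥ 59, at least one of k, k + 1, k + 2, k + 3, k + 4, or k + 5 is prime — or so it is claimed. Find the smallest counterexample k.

Check each integer k ≥ 59 in order until k, k + 1, k + 2, k + 3, k + 4, k + 5 are all composite.
The first 31 eligible values, up to k = 89, all satisfy the conclusion.
k = 90: 90 = 2 × 45; 91 = 7 × 13; 92 = 2 × 46; 93 = 3 × 31; 94 = 2 × 47; 95 = 5 × 19 — all composite.

k = 90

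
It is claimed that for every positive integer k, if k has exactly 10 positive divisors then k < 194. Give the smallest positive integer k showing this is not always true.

k = 208

k = 48: τ(48) = 10; 48 < 194.
k = 80: τ(80) = 10; 80 < 194.
k = 112: τ(112) = 10; 112 < 194.
k = 162: τ(162) = 10; 162 < 194.
k = 176: τ(176) = 10; 176 < 194.
k = 208: τ(208) = 10; 208 ≥ 194.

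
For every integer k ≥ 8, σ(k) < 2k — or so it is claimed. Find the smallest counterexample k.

We need the least integer k ≥ 8 for which the claim fails.
The first 4 eligible values, up to k = 11, all satisfy the conclusion.
k = 12: σ(12) = 28; 28 ≥ 24.
Thus k = 12 disproves the claim, and no smaller k works.

k = 12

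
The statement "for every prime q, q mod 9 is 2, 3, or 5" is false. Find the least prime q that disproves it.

Check each prime q in order until the claim fails.
q = 2: 2 mod 9 = 2.
q = 3: 3 mod 9 = 3.
q = 5: 5 mod 9 = 5.
q = 7: 7 mod 9 = 7 — not in {2, 3, 5}.

q = 7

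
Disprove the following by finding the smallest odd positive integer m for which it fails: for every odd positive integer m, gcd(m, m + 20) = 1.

m = 5

m = 1: gcd(1, 21) = 1.
m = 3: gcd(3, 23) = 1.
m = 5: gcd(5, 25) = 5.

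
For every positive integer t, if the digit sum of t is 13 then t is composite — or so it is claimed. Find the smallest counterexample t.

A counterexample is any positive integer t such that the digit sum of t is 13 but t is prime; we check each in order.
For t = 49, 58 the conclusion holds.
t = 67: digit sum 13; 67 is prime, not composite.

t = 67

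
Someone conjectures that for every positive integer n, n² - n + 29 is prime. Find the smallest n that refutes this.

n = 1: n² - n + 29 = 29, prime.
n = 2: n² - n + 29 = 31, prime.
n = 3: n² - n + 29 = 35 = 5 × 7, composite.

n = 3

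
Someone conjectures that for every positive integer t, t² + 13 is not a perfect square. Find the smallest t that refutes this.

The first 5 eligible values, up to t = 5, all satisfy the conclusion.
t = 6: 6² + 13 = 49 = 7², a perfect square.
Thus t = 6 disproves the claim, and no smaller t works.

t = 6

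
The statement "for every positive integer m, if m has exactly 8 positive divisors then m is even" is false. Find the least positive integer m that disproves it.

m = 105

Check each positive integer m in order until m has exactly 8 positive divisors but m is odd.
The first 12 eligible values, up to m = 104, all satisfy the conclusion.
m = 105: divisors of 105: 1, 3, 5, 7, 15, 21, 35, 105; 105 is odd.
Thus m = 105 disproves the claim, and no smaller m works.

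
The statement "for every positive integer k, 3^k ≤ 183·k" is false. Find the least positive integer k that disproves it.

A counterexample is any positive integer k such that 3^k > 183·k; we check each in order.
For k = 1, 2, 3, 4, 5, 6 the conclusion holds.
k = 7: 3^k = 2187 and 183·k = 1281, so 2187 > 1281.
So k = 7 is the smallest counterexample.

k = 7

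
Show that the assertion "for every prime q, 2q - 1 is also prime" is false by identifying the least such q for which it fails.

A counterexample is any prime q such that 2q - 1 is not prime; we check each in order.
For q = 2, 3 the conclusion holds.
q = 5: 2q - 1 = 9 = 3 × 3, not prime.
Thus q = 5 disproves the claim, and no smaller q works.

q = 5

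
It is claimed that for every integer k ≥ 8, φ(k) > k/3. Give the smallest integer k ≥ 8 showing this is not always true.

Check each integer k ≥ 8 in order until the claim fails.
k = 8: φ(8) = 4 and 8/3 = 8/3, so φ(8) > 8/3.
k = 9: φ(9) = 6 and 9/3 = 3, so φ(9) > 9/3.
k = 10: φ(10) = 4 and 10/3 = 10/3, so φ(10) > 10/3.
k = 11: φ(11) = 10 and 11/3 = 11/3, so φ(11) > 11/3.
k = 12: φ(12) = 4 and 12/3 = 4, so φ(12) ≤ 12/3.

k = 12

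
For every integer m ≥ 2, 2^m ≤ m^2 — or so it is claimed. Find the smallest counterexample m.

m = 5

For m = 2, 3, 4 the conclusion holds.
m = 5: 2^m = 32 and m^2 = 25, so 32 > 25.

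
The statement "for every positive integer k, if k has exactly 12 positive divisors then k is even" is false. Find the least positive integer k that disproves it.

For k = 60, 72, 84, 90, …, 294, 306, 308 the conclusion holds.
k = 315: divisors of 315: 12 divisors; 315 is odd.
Thus k = 315 disproves the claim, and no smaller k works.

k = 315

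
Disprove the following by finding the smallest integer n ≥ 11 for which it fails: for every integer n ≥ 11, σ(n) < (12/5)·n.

Check each integer n ≥ 11 in order until the claim fails.
For n = 11, 12, 13, 14, …, 21, 22, 23 the conclusion holds.
n = 24: σ(24) = 60; 60 ≥ 288/5.
So n = 24 is the smallest counterexample.

n = 24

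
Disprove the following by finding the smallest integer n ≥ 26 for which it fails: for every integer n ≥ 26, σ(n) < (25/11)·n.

Check each integer n ≥ 26 in order until the claim fails.
The first 4 eligible values, up to n = 29, all satisfy the conclusion.
n = 30: σ(30) = 72; 72 ≥ 750/11.
Hence n = 30 is a counterexample.

n = 30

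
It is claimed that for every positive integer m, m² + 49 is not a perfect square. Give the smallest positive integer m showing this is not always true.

We need the least positive integer m for which m² + 49 is a perfect square.
For m = 1, 2, 3, 4, …, 21, 22, 23 the conclusion holds.
m = 24: 24² + 49 = 625 = 25², a perfect square.
So m = 24 is the smallest counterexample.

m = 24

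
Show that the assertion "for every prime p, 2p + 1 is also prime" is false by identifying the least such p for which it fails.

p = 7

A counterexample is any prime p such that 2p + 1 is not prime; we check each in order.
p = 2: 2p + 1 = 5, prime.
p = 3: 2p + 1 = 7, prime.
p = 5: 2p + 1 = 11, prime.
p = 7: 2p + 1 = 15 = 3 × 5, not prime.
Hence p = 7 is a counterexample.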